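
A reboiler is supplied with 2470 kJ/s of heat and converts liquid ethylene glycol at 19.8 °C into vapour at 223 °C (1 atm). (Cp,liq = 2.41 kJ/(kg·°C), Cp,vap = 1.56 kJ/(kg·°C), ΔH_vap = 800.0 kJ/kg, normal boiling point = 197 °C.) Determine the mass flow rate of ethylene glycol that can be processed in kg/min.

ṁ = 117 kg/min

Δh = 2.41×(197−19.8) + 800.0 + 1.56×(223−197) = 1267.6 kJ/kg
Q = 2470 kJ/s = 2470 kJ/s = 148200 kJ/min
ṁ = Q/Δh = 148200 / 1267.6 = 116.91 kg/min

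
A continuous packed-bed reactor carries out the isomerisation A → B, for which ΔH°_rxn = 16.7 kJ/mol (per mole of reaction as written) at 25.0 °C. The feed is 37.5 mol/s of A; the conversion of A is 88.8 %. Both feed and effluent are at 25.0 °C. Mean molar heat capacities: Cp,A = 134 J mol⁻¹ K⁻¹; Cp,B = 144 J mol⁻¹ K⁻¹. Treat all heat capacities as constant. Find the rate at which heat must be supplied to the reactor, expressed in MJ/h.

Extent of reaction ξ = 0.888 × 37.5 = 33.3 mol/s
Reaction term: ξ·ΔH°_rxn = 33.3 × 16.7 = 556.11 kJ/s
Q = ΔH = 556.11 kJ/s = 556.11 kW
Heat supplied = 2002 MJ/h

Q_in = 2000 MJ/h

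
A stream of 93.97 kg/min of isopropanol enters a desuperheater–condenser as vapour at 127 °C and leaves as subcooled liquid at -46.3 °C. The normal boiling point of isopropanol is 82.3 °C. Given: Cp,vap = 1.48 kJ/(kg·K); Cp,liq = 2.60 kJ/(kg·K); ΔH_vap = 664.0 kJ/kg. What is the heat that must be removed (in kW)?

vapour 127→82.3 °C: -66.156 kJ/kg
condensation at 82.3 °C: -664 kJ/kg
liquid 82.3→-46.3 °C: -334.36 kJ/kg
Δh = -66.156 + -664 + -334.36 = -1064.5 kJ/kg
Q = ṁ·Δh = 93.97 kg/min × -1064.5 kJ/kg = -100030 kJ/min
|Q| = 1667.2 kW

Q_c = 1670 kW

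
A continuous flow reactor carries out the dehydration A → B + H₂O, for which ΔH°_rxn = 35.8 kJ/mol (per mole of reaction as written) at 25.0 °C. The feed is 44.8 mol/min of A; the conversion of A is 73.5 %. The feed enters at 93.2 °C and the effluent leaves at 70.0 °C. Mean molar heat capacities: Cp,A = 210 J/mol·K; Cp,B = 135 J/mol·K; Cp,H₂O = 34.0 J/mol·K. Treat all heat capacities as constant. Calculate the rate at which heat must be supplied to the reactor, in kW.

Extent of reaction ξ = 0.735 × 44.8 = 32.928 mol/min
Reaction term: ξ·ΔH°_rxn = 32.928 × 35.8 = 1178.8 kJ/min
Sensible, feed 93.2→25 °C: -641.63 kJ/min
Outlet flows (mol/min): A 11.872, B 32.928, H₂O 32.928
Sensible, products 25→70.0 °C: 362.61 kJ/min
Q = ΔH = 899.8 kJ/min = 14.997 kW
Heat supplied = 14.997 kW

Q_in = 15.0 kW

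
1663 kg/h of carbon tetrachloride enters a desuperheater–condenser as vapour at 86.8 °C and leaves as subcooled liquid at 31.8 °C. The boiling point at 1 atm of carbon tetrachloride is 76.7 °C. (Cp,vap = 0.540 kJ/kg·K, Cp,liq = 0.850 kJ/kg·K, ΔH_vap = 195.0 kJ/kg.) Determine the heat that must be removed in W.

Q_c = 110000 W

vapour 86.8→76.7 °C: -5.454 kJ/kg
condensation at 76.7 °C: -195 kJ/kg
liquid 76.7→31.8 °C: -38.165 kJ/kg
Δh = -5.454 + -195 + -38.165 = -238.62 kJ/kg
Q = ṁ·Δh = 1663 kg/h × -238.62 kJ/kg = -396820 kJ/h
|Q| = 110.23 kW = 110230 W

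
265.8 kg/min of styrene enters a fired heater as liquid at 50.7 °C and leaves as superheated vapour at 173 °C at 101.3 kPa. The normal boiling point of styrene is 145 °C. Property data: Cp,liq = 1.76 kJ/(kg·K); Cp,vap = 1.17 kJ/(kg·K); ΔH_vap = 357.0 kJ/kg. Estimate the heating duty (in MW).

liquid 50.7→145 °C: 165.97 kJ/kg
vaporisation at 145 °C: 357 kJ/kg
vapour 145→173 °C: 32.76 kJ/kg
Δh = 165.97 + 357 + 32.76 = 555.73 kJ/kg
Q = ṁ·Δh = 265.8 kg/min × 555.73 kJ/kg = 147710 kJ/min
|Q| = 2461.9 kW = 2.4619 MW

Q = 2.46 MW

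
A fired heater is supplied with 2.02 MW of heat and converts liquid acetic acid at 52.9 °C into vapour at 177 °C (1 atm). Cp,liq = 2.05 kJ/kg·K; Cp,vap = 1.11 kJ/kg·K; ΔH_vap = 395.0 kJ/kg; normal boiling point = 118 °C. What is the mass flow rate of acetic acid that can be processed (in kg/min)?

Δh = 2.05×(118−52.9) + 395.0 + 1.11×(177−118) = 593.94 kJ/kg
Q = 2.02 MW = 2020 kJ/s = 121200 kJ/min
ṁ = Q/Δh = 121200 / 593.94 = 204.06 kg/min

ṁ = 204 kg/min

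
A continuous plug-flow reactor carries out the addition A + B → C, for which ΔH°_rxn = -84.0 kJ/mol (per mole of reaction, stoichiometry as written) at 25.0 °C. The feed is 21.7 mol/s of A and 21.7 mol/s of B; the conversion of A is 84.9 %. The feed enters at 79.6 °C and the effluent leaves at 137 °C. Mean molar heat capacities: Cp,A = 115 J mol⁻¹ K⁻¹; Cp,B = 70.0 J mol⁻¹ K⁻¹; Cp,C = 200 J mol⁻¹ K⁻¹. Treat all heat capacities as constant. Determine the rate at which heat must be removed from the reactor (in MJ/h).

Q_out = 4630 MJ/h

Extent of reaction ξ = 0.849 × 21.7 = 18.423 mol/s
Reaction term: ξ·ΔH°_rxn = 18.423 × -84.0 = -1547.6 kJ/s
Sensible, feed 79.6→25 °C: -219.19 kJ/s
Outlet flows (mol/s): A 3.2767, B 3.2767, C 18.423
Sensible, products 25→137 °C: 480.58 kJ/s
Q = ΔH = -1286.2 kJ/s = -1286.2 kW
Heat removed = 4630.2 MJ/h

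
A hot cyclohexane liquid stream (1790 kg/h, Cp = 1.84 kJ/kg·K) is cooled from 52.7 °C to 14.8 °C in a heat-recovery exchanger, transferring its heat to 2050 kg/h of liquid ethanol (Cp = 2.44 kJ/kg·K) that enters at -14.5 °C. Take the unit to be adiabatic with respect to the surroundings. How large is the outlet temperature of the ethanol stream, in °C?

Heat released by hot stream: Q = 1790 × 1.84 × (52.7 − 14.8) = 124830 kJ/h
Energy balance on cold side (adiabatic exchanger): Q = ṁ_c·Cp_c·(T_c,out − T_c,in)
T_c,out = -14.5 + 124830/(2050 × 2.44) = 10.456 °C

T_c,out = 10.5 °C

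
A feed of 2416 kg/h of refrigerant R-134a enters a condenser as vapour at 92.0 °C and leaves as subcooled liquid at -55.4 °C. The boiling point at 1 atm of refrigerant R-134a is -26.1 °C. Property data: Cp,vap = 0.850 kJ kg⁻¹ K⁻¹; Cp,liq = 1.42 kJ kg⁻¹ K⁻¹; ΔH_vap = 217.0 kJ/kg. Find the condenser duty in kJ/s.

vapour 92.0→-26.1 °C: -100.38 kJ/kg
condensation at -26.1 °C: -217 kJ/kg
liquid -26.1→-55.4 °C: -41.606 kJ/kg
Δh = -100.38 + -217 + -41.606 = -358.99 kJ/kg
Q = ṁ·Δh = 2416 kg/h × -358.99 kJ/kg = -867320 kJ/h
|Q| = 240.92 kW

Q_c = 241 kJ/s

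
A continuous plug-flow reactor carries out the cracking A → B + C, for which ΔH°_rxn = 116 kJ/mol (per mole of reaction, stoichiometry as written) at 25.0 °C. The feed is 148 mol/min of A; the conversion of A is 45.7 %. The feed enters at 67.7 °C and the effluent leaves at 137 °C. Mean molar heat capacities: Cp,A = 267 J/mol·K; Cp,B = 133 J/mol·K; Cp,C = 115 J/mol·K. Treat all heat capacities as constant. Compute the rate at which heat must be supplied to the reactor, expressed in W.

Extent of reaction ξ = 0.457 × 148 = 67.636 mol/min
Reaction term: ξ·ΔH°_rxn = 67.636 × 116 = 7845.8 kJ/min
Sensible, feed 67.7→25 °C: -1687.3 kJ/min
Outlet flows (mol/min): A 80.364, B 67.636, C 67.636
Sensible, products 25→137 °C: 4281.9 kJ/min
Q = ΔH = 10440 kJ/min = 174.01 kW
Heat supplied = 174010 W

Q_in = 174000 W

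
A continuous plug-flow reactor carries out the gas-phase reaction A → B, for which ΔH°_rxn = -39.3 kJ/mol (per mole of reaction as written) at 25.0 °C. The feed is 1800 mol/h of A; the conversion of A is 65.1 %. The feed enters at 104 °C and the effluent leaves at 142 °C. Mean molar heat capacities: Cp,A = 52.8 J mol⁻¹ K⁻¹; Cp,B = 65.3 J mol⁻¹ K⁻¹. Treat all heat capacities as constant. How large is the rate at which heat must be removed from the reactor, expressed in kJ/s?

Extent of reaction ξ = 0.651 × 1800 = 1171.8 mol/h
Reaction term: ξ·ΔH°_rxn = 1171.8 × -39.3 = -46052 kJ/h
Sensible, feed 104→25 °C: -7508.2 kJ/h
Outlet flows (mol/h): A 628.2, B 1171.8
Sensible, products 25→142 °C: 12833 kJ/h
Q = ΔH = -40726 kJ/h = -11.313 kW
Heat removed = 11.313 kJ/s

Q_out = 11.3 kJ/s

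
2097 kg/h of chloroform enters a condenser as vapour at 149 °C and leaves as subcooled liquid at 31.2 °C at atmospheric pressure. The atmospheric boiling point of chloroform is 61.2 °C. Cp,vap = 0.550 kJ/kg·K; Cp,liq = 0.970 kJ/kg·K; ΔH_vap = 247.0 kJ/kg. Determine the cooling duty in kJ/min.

vapour 149→61.2 °C: -48.29 kJ/kg
condensation at 61.2 °C: -247 kJ/kg
liquid 61.2→31.2 °C: -29.1 kJ/kg
Δh = -48.29 + -247 + -29.1 = -324.39 kJ/kg
Q = ṁ·Δh = 2097 kg/h × -324.39 kJ/kg = -680250 kJ/h
|Q| = 188.96 kW = 11337 kJ/min

Q_c = 11300 kJ/min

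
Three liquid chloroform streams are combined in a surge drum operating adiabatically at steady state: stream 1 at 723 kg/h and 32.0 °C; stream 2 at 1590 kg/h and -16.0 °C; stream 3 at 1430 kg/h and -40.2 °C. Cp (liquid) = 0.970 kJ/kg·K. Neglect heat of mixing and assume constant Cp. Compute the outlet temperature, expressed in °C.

Energy balance with Q = 0: Σ ṁᵢCp,ᵢ(T_out − Tᵢ) = 0
Σ ṁᵢCp,ᵢTᵢ = 723×0.970×32.0 + 1590×0.970×-16.0 + 1430×0.970×-40.2 = -57996
Σ ṁᵢCp,ᵢ = 723×0.970 + 1590×0.970 + 1430×0.970 = 3630.7
T_out = -57996 / 3630.7 = -15.974 °C

T_out = -16.0 °C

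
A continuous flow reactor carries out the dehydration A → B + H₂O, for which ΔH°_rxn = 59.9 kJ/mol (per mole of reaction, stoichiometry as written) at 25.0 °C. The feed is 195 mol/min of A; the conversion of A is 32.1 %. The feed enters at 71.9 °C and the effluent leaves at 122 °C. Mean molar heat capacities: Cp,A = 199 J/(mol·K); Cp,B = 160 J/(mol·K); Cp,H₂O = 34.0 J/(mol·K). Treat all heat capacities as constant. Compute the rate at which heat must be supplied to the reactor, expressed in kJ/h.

Q_in = 340000 kJ/h

Extent of reaction ξ = 0.321 × 195 = 62.595 mol/min
Reaction term: ξ·ΔH°_rxn = 62.595 × 59.9 = 3749.4 kJ/min
Sensible, feed 71.9→25 °C: -1820 kJ/min
Outlet flows (mol/min): A 132.41, B 62.595, H₂O 62.595
Sensible, products 25→122 °C: 3733.7 kJ/min
Q = ΔH = 5663.2 kJ/min = 94.387 kW
Heat supplied = 339790 kJ/h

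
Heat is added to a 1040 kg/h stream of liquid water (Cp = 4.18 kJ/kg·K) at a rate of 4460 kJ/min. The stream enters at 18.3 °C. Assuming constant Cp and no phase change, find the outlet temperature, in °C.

T_out = 79.9 °C

Q = 4460 kJ/min = 267600 kJ/h
ΔT = Q/(ṁ·Cp) = 267600/(1040×4.18) = 61.557 K
T_out = 18.3 + 61.557 = 79.857 °C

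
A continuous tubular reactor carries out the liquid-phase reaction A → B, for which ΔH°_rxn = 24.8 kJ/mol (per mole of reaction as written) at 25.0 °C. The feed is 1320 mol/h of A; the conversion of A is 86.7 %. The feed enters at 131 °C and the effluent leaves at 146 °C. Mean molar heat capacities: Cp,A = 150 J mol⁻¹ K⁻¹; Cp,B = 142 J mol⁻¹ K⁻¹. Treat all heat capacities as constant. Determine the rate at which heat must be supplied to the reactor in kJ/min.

Extent of reaction ξ = 0.867 × 1320 = 1144.4 mol/h
Reaction term: ξ·ΔH°_rxn = 1144.4 × 24.8 = 28382 kJ/h
Sensible, feed 131→25 °C: -20988 kJ/h
Outlet flows (mol/h): A 175.56, B 1144.4
Sensible, products 25→146 °C: 22850 kJ/h
Q = ΔH = 30244 kJ/h = 8.4012 kW
Heat supplied = 504.07 kJ/min

Q_in = 504 kJ/min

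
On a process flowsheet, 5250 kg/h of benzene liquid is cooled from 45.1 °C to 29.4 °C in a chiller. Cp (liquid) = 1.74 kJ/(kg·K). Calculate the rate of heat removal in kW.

Q_c = 39.8 kW

Q = ṁ·Cp·ΔT = 5250 × 1.74 × (29.4 − 45.1) = -143420 kJ/h
Converting: 143420 / 3600 s = 39.839 kW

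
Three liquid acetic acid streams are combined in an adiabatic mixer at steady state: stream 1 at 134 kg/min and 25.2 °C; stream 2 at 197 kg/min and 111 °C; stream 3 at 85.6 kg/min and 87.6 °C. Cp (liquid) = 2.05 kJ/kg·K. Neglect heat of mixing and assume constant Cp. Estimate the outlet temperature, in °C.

T_out = 78.6 °C

Energy balance with Q = 0: Σ ṁᵢCp,ᵢ(T_out − Tᵢ) = 0
T_out = Σ ṁᵢCp,ᵢTᵢ / Σ ṁᵢCp,ᵢ
      = 67122 / 854.03 = 78.594 °C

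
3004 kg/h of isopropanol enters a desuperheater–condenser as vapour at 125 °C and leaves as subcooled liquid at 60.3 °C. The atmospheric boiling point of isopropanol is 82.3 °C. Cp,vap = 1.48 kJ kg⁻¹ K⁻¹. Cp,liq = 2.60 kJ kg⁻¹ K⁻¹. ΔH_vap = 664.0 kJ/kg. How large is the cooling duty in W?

vapour 125→82.3 °C: -63.196 kJ/kg
condensation at 82.3 °C: -664 kJ/kg
liquid 82.3→60.3 °C: -57.2 kJ/kg
Δh = -63.196 + -664 + -57.2 = -784.4 kJ/kg
Q = ṁ·Δh = 3004 kg/h × -784.4 kJ/kg = -2.3563e+06 kJ/h
|Q| = 654.53 kW = 654530 W

Q_c = 655000 W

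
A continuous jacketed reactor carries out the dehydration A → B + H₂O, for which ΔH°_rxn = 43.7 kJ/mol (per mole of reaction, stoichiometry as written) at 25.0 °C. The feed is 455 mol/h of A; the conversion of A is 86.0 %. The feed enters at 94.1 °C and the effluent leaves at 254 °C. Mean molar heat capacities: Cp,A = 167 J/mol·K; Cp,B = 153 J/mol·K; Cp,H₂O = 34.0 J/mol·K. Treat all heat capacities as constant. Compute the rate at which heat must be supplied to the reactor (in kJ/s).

Extent of reaction ξ = 0.860 × 455 = 391.3 mol/h
Reaction term: ξ·ΔH°_rxn = 391.3 × 43.7 = 17100 kJ/h
Sensible, feed 94.1→25 °C: -5250.6 kJ/h
Outlet flows (mol/h): A 63.7, B 391.3, H₂O 391.3
Sensible, products 25→254 °C: 19193 kJ/h
Q = ΔH = 31042 kJ/h = 8.6228 kW
Heat supplied = 8.6228 kJ/s

Q_in = 8.62 kJ/s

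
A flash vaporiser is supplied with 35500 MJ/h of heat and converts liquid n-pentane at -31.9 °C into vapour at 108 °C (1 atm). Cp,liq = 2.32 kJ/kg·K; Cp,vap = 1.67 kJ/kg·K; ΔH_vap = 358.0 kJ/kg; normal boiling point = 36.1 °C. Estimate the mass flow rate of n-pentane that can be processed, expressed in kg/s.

Δh = 2.32×(36.1−-31.9) + 358.0 + 1.67×(108−36.1) = 635.83 kJ/kg
Q = 35500 MJ/h = 9861.1 kJ/s = 9861.1 kJ/s
ṁ = Q/Δh = 9861.1 / 635.83 = 15.509 kg/s

ṁ = 15.5 kg/s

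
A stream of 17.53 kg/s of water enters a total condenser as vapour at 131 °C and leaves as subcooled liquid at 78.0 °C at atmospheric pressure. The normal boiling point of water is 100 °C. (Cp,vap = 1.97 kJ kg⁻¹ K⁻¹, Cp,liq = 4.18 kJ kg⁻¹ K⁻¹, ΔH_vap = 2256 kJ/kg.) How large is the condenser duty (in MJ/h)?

Q_c = 152000 MJ/h

vapour 131→100 °C: -61.07 kJ/kg
condensation at 100 °C: -2256 kJ/kg
liquid 100→78.0 °C: -91.96 kJ/kg
Δh = -61.07 + -2256 + -91.96 = -2409 kJ/kg
Q = ṁ·Δh = 17.53 kg/s × -2409 kJ/kg = -42230 kJ/s
|Q| = 42230 kW = 152030 MJ/h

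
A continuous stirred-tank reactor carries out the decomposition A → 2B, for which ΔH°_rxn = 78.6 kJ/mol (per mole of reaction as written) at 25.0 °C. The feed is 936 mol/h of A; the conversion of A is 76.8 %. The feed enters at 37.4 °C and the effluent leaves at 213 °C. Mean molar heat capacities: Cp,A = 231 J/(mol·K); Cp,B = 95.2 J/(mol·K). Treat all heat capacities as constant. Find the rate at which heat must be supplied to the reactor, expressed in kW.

Q_in = 24.7 kW

Extent of reaction ξ = 0.768 × 936 = 718.85 mol/h
Reaction term: ξ·ΔH°_rxn = 718.85 × 78.6 = 56501 kJ/h
Sensible, feed 37.4→25 °C: -2681.1 kJ/h
Outlet flows (mol/h): A 217.15, B 1437.7
Sensible, products 25→213 °C: 35162 kJ/h
Q = ΔH = 88982 kJ/h = 24.717 kW
Heat supplied = 24.717 kW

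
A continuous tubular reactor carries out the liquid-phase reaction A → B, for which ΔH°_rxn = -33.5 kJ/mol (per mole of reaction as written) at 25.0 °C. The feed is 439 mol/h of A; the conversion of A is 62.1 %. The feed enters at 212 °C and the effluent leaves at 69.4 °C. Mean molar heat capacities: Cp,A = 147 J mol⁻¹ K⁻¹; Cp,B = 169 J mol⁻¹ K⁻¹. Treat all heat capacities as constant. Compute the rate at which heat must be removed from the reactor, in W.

Extent of reaction ξ = 0.621 × 439 = 272.62 mol/h
Reaction term: ξ·ΔH°_rxn = 272.62 × -33.5 = -9132.7 kJ/h
Sensible, feed 212→25 °C: -12068 kJ/h
Outlet flows (mol/h): A 166.38, B 272.62
Sensible, products 25→69.4 °C: 3131.6 kJ/h
Q = ΔH = -18069 kJ/h = -5.0191 kW
Heat removed = 5019.1 W

Q_out = 5020 W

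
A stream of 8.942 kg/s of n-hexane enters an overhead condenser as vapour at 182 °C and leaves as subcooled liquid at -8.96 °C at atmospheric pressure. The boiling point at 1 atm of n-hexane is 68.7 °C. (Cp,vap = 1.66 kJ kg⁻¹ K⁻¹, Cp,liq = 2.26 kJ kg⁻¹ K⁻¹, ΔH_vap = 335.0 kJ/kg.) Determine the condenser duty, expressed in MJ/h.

Q_c = 22500 MJ/h

vapour 182→68.7 °C: -188.08 kJ/kg
condensation at 68.7 °C: -335 kJ/kg
liquid 68.7→-8.96 °C: -175.51 kJ/kg
Δh = -188.08 + -335 + -175.51 = -698.59 kJ/kg
Q = ṁ·Δh = 8.942 kg/s × -698.59 kJ/kg = -6246.8 kJ/s
|Q| = 6246.8 kW = 22488 MJ/h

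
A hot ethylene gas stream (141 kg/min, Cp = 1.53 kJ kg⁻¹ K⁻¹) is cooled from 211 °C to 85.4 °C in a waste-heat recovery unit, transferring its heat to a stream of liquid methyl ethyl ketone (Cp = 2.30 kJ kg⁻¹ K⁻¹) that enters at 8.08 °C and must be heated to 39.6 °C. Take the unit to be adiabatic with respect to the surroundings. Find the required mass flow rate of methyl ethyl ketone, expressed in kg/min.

Heat released by hot stream: Q = 141 × 1.53 × (211 − 85.4) = 27096 kJ/min
Energy balance on cold side (adiabatic exchanger): Q = ṁ_c·Cp_c·(T_c,out − T_c,in)
ṁ_c = 27096 / [2.30 × (39.6 − 8.08)] = 373.75 kg/min

ṁ_c = 374 kg/min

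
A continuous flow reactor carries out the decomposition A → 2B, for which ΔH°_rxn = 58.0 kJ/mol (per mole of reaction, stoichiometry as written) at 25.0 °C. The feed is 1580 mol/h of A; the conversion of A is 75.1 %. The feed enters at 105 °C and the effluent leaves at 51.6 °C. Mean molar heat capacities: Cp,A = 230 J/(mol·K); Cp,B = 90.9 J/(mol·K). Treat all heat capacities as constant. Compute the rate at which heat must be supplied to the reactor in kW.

Extent of reaction ξ = 0.751 × 1580 = 1186.6 mol/h
Reaction term: ξ·ΔH°_rxn = 1186.6 × 58.0 = 68822 kJ/h
Sensible, feed 105→25 °C: -29072 kJ/h
Outlet flows (mol/h): A 393.42, B 2373.2
Sensible, products 25→51.6 °C: 8145.1 kJ/h
Q = ΔH = 47895 kJ/h = 13.304 kW
Heat supplied = 13.304 kW

Q_in = 13.3 kW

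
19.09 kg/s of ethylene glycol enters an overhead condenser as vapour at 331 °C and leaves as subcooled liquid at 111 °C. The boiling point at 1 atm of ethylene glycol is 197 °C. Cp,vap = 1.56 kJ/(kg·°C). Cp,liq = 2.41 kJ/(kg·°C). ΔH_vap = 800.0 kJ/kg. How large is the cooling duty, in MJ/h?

Q_c = 83600 MJ/h

vapour 331→197 °C: -209.04 kJ/kg
condensation at 197 °C: -800 kJ/kg
liquid 197→111 °C: -207.26 kJ/kg
Δh = -209.04 + -800 + -207.26 = -1216.3 kJ/kg
Q = ṁ·Δh = 19.09 kg/s × -1216.3 kJ/kg = -23219 kJ/s
|Q| = 23219 kW = 83589 MJ/h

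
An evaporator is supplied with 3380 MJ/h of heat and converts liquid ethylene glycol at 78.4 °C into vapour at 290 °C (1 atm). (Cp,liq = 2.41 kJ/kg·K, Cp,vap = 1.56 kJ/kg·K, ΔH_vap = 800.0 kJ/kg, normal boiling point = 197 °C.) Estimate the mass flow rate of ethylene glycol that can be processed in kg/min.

Δh = 2.41×(197−78.4) + 800.0 + 1.56×(290−197) = 1230.9 kJ/kg
Q = 3380 MJ/h = 938.89 kJ/s = 56333 kJ/min
ṁ = Q/Δh = 56333 / 1230.9 = 45.766 kg/min

ṁ = 45.8 kg/min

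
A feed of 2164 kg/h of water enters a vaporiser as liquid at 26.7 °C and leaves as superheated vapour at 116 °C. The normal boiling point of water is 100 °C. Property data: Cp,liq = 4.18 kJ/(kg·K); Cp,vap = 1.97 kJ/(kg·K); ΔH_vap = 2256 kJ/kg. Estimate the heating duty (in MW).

liquid 26.7→100 °C: 306.39 kJ/kg
vaporisation at 100 °C: 2256 kJ/kg
vapour 100→116 °C: 31.52 kJ/kg
Δh = 306.39 + 2256 + 31.52 = 2593.9 kJ/kg
Q = ṁ·Δh = 2164 kg/h × 2593.9 kJ/kg = 5.6132e+06 kJ/h
|Q| = 1559.2 kW = 1.5592 MW

Q = 1.56 MW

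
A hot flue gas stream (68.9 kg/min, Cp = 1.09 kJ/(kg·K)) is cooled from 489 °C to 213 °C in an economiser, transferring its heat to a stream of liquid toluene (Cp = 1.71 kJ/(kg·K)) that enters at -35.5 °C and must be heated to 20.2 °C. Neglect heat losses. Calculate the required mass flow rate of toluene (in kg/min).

Heat released by hot stream: Q = 68.9 × 1.09 × (489 − 213) = 20728 kJ/min
Energy balance on cold side (adiabatic exchanger): Q = ṁ_c·Cp_c·(T_c,out − T_c,in)
ṁ_c = 20728 / [1.71 × (20.2 − -35.5)] = 217.62 kg/min

ṁ_c = 218 kg/min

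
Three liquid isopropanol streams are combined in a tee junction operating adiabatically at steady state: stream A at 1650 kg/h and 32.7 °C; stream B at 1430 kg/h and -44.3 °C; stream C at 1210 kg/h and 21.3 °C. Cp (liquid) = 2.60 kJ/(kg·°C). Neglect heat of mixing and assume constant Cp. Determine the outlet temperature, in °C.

Adiabatic, steady state ⇒ Σ ṁᵢCp,ᵢ(T_out − Tᵢ) = 0
Σ ṁᵢCp,ᵢTᵢ = 1650×2.60×32.7 + 1430×2.60×-44.3 + 1210×2.60×21.3 = 42585
Σ ṁᵢCp,ᵢ = 1650×2.60 + 1430×2.60 + 1210×2.60 = 11154
T_out = 42585 / 11154 = 3.8179 °C

T_out = 3.82 °C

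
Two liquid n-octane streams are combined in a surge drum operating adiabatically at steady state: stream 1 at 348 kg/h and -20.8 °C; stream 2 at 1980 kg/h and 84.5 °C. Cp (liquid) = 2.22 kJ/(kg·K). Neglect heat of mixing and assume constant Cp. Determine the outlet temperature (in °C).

T_out = 68.8 °C

Energy balance with Q = 0: Σ ṁᵢCp,ᵢ(T_out − Tᵢ) = 0
T_out = Σ ṁᵢCp,ᵢTᵢ / Σ ṁᵢCp,ᵢ
      = 355360 / 5168.2 = 68.759 °C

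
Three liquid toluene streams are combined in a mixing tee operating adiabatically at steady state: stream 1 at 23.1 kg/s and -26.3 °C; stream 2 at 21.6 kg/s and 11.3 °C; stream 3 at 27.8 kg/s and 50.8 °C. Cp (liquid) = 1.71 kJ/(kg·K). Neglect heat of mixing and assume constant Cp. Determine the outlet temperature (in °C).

No heat crosses the boundary, so H_out = H_in.
T_out = Σ ṁᵢCp,ᵢTᵢ / Σ ṁᵢCp,ᵢ
      = 1793.4 / 123.97 = 14.466 °C

T_out = 14.5 °C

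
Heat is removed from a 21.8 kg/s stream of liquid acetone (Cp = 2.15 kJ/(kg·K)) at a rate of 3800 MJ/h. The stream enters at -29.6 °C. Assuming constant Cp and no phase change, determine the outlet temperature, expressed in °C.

T_out = -52.1 °C

Q = 3800 MJ/h = 1055.6 kJ/s
ΔT = Q/(ṁ·Cp) = 1055.6/(21.8×2.15) = 22.521 K
T_out = -29.6 − 22.521 = -52.121 °C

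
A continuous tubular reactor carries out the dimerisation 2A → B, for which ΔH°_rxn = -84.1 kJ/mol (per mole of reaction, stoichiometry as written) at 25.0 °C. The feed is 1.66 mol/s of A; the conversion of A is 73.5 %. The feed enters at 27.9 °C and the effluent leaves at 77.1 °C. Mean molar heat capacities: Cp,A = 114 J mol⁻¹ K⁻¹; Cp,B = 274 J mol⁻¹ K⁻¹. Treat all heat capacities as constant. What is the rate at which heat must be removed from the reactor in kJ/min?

Extent of reaction ξ = 0.735 × 1.66 / 2 = 0.61005 mol/s
Reaction term: ξ·ΔH°_rxn = 0.61005 × -84.1 = -51.305 kJ/s
Sensible, feed 27.9→25 °C: -0.5488 kJ/s
Outlet flows (mol/s): A 0.4399, B 0.61005
Sensible, products 25→77.1 °C: 11.321 kJ/s
Q = ΔH = -40.533 kJ/s = -40.533 kW
Heat removed = 2432 kJ/min

Q_out = 2430 kJ/min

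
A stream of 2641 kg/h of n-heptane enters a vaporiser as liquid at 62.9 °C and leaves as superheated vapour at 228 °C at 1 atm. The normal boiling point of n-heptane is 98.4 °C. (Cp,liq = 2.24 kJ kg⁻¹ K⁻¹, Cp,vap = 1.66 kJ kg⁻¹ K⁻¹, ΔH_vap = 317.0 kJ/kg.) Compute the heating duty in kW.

Q = 449 kW

liquid 62.9→98.4 °C: 79.52 kJ/kg
vaporisation at 98.4 °C: 317 kJ/kg
vapour 98.4→228 °C: 215.14 kJ/kg
Δh = 79.52 + 317 + 215.14 = 611.66 kJ/kg
Q = ṁ·Δh = 2641 kg/h × 611.66 kJ/kg = 1.6154e+06 kJ/h
|Q| = 448.72 kW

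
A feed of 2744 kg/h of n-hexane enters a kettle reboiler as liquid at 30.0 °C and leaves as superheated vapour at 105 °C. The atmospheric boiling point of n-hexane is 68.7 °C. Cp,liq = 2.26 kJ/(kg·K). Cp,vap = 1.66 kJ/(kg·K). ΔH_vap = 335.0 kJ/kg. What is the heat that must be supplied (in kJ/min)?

Q = 22100 kJ/min

liquid 30.0→68.7 °C: 87.462 kJ/kg
vaporisation at 68.7 °C: 335 kJ/kg
vapour 68.7→105 °C: 60.258 kJ/kg
Δh = 87.462 + 335 + 60.258 = 482.72 kJ/kg
Q = ṁ·Δh = 2744 kg/h × 482.72 kJ/kg = 1.3246e+06 kJ/h
|Q| = 367.94 kW = 22076 kJ/min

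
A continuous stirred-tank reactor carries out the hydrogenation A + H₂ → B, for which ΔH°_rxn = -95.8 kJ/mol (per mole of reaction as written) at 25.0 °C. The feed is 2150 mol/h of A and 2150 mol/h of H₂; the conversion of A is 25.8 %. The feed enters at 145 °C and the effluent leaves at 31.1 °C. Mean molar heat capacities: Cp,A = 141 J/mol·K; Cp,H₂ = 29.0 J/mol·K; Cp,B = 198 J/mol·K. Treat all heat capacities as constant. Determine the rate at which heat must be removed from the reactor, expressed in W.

Q_out = 26300 W

Extent of reaction ξ = 0.258 × 2150 = 554.7 mol/h
Reaction term: ξ·ΔH°_rxn = 554.7 × -95.8 = -53140 kJ/h
Sensible, feed 145→25 °C: -43860 kJ/h
Outlet flows (mol/h): A 1595.3, H₂ 1595.3, B 554.7
Sensible, products 25→31.1 °C: 2324.3 kJ/h
Q = ΔH = -94676 kJ/h = -26.299 kW
Heat removed = 26299 W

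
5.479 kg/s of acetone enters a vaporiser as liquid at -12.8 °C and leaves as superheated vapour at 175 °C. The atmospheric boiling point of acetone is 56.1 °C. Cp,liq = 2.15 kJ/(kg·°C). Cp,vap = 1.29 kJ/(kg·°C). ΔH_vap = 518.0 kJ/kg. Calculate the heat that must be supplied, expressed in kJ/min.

liquid -12.8→56.1 °C: 148.14 kJ/kg
vaporisation at 56.1 °C: 518 kJ/kg
vapour 56.1→175 °C: 153.38 kJ/kg
Δh = 148.14 + 518 + 153.38 = 819.52 kJ/kg
Q = ṁ·Δh = 5.479 kg/s × 819.52 kJ/kg = 4490.1 kJ/s
|Q| = 4490.1 kW = 269410 kJ/min

Q = 269000 kJ/min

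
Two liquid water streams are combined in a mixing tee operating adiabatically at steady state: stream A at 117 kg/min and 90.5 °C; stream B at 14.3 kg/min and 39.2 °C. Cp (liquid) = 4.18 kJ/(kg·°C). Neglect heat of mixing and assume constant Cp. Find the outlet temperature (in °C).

Energy balance with Q = 0: Σ ṁᵢCp,ᵢ(T_out − Tᵢ) = 0
T_out = Σ ṁᵢCp,ᵢTᵢ / Σ ṁᵢCp,ᵢ
      = 46603 / 548.83 = 84.913 °C

T_out = 84.9 °C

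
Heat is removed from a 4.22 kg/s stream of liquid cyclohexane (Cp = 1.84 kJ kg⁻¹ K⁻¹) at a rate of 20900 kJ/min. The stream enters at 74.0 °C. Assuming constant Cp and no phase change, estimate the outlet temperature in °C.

T_out = 29.1 °C

Q = 20900 kJ/min = 348.33 kJ/s
ΔT = Q/(ṁ·Cp) = 348.33/(4.22×1.84) = 44.861 K
T_out = 74.0 − 44.861 = 29.139 °C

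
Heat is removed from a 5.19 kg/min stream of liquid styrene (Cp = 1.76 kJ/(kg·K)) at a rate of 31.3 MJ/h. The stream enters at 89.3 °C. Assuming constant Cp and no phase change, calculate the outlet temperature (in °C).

Q = 31.3 MJ/h = 521.67 kJ/min
ΔT = Q/(ṁ·Cp) = 521.67/(5.19×1.76) = 57.11 K
T_out = 89.3 − 57.11 = 32.19 °C

T_out = 32.2 °C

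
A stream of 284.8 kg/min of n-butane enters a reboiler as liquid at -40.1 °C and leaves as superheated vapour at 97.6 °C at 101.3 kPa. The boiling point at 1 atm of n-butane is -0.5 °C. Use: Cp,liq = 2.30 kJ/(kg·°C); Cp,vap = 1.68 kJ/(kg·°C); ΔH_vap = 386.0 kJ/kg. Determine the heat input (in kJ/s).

Q = 3050 kJ/s

liquid -40.1→-0.5 °C: 91.08 kJ/kg
vaporisation at -0.5 °C: 386 kJ/kg
vapour -0.5→97.6 °C: 164.81 kJ/kg
Δh = 91.08 + 386 + 164.81 = 641.89 kJ/kg
Q = ṁ·Δh = 284.8 kg/min × 641.89 kJ/kg = 182810 kJ/min
|Q| = 3046.8 kW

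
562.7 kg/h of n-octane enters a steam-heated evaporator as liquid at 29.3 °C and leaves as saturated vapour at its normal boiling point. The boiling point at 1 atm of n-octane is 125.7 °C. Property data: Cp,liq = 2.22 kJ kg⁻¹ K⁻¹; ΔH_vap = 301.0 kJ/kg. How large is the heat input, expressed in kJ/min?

Q = 4830 kJ/min

liquid 29.3→125.7 °C: 214.01 kJ/kg
vaporisation at 125.7 °C: 301 kJ/kg
Δh = 214.01 + 301 = 515.01 kJ/kg
Q = ṁ·Δh = 562.7 kg/h × 515.01 kJ/kg = 289800 kJ/h
|Q| = 80.499 kW = 4829.9 kJ/min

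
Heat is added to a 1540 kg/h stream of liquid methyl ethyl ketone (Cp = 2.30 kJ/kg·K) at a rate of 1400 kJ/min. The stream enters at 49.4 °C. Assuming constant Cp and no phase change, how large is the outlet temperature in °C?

Q = 1400 kJ/min = 84000 kJ/h
ΔT = Q/(ṁ·Cp) = 84000/(1540×2.30) = 23.715 K
T_out = 49.4 + 23.715 = 73.115 °C

T_out = 73.1 °C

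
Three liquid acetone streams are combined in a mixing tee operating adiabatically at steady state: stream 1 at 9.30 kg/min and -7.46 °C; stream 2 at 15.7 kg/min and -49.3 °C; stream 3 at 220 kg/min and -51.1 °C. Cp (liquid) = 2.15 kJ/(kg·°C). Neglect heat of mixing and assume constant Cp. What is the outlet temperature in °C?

Adiabatic, steady state ⇒ Σ ṁᵢCp,ᵢ(T_out − Tᵢ) = 0
T_out = Σ ṁᵢCp,ᵢTᵢ / Σ ṁᵢCp,ᵢ
      = -25984 / 526.75 = -49.328 °C

T_out = -49.3 °C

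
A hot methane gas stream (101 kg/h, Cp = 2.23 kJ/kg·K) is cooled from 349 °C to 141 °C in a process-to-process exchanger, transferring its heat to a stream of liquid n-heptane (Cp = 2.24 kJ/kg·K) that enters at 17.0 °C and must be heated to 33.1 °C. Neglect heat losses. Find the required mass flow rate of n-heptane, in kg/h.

ṁ_c = 1300 kg/h

Heat released by hot stream: Q = 101 × 2.23 × (349 − 141) = 46848 kJ/h
Energy balance on cold side (adiabatic exchanger): Q = ṁ_c·Cp_c·(T_c,out − T_c,in)
ṁ_c = 46848 / [2.24 × (33.1 − 17.0)] = 1299 kg/h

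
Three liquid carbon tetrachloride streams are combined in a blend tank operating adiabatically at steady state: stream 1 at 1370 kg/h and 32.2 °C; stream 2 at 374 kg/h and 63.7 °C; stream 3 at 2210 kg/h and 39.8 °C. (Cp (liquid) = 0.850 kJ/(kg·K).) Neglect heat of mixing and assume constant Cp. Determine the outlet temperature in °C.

T_out = 39.4 °C

Energy balance with Q = 0: Σ ṁᵢCp,ᵢ(T_out − Tᵢ) = 0
T_out = Σ ṁᵢCp,ᵢTᵢ / Σ ṁᵢCp,ᵢ
      = 132510 / 3360.9 = 39.427 °C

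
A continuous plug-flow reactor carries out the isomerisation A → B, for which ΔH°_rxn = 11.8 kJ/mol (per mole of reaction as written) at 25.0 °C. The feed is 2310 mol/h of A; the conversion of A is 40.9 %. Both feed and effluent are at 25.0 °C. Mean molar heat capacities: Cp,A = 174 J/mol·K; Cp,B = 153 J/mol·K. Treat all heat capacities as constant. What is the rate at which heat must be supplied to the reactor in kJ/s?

Extent of reaction ξ = 0.409 × 2310 = 944.79 mol/h
Reaction term: ξ·ΔH°_rxn = 944.79 × 11.8 = 11149 kJ/h
Q = ΔH = 11149 kJ/h = 3.0968 kW
Heat supplied = 3.0968 kJ/s

Q_in = 3.10 kJ/s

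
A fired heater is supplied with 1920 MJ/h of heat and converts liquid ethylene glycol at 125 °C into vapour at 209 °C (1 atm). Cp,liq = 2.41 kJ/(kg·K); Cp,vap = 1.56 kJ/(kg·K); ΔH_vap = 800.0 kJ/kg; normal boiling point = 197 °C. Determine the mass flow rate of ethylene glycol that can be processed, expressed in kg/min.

Δh = 2.41×(197−125) + 800.0 + 1.56×(209−197) = 992.24 kJ/kg
Q = 1920 MJ/h = 533.33 kJ/s = 32000 kJ/min
ṁ = Q/Δh = 32000 / 992.24 = 32.25 kg/min

ṁ = 32.3 kg/min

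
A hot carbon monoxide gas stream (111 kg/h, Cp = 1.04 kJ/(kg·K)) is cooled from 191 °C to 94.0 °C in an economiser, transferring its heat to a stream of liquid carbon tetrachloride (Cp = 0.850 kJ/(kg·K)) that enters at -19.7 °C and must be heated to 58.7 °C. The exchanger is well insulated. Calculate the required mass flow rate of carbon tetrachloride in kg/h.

ṁ_c = 168 kg/h

Heat released by hot stream: Q = 111 × 1.04 × (191 − 94.0) = 11198 kJ/h
Energy balance on cold side (adiabatic exchanger): Q = ṁ_c·Cp_c·(T_c,out − T_c,in)
ṁ_c = 11198 / [0.850 × (58.7 − -19.7)] = 168.03 kg/h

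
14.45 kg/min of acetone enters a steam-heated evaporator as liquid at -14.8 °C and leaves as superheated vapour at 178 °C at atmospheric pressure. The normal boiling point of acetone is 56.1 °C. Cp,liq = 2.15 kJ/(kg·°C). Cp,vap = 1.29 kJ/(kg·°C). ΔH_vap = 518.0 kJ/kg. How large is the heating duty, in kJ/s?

Q = 199 kJ/s

liquid -14.8→56.1 °C: 152.44 kJ/kg
vaporisation at 56.1 °C: 518 kJ/kg
vapour 56.1→178 °C: 157.25 kJ/kg
Δh = 152.44 + 518 + 157.25 = 827.69 kJ/kg
Q = ṁ·Δh = 14.45 kg/min × 827.69 kJ/kg = 11960 kJ/min
|Q| = 199.33 kW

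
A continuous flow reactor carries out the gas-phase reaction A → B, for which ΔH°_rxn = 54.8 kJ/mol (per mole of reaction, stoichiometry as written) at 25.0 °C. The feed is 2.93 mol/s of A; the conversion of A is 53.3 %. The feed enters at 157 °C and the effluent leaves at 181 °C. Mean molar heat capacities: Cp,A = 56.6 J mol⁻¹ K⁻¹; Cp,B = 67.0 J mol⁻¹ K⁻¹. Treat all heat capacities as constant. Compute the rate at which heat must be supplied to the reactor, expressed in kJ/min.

Q_in = 5530 kJ/min

Extent of reaction ξ = 0.533 × 2.93 = 1.5617 mol/s
Reaction term: ξ·ΔH°_rxn = 1.5617 × 54.8 = 85.581 kJ/s
Sensible, feed 157→25 °C: -21.891 kJ/s
Outlet flows (mol/s): A 1.3683, B 1.5617
Sensible, products 25→181 °C: 28.404 kJ/s
Q = ΔH = 92.094 kJ/s = 92.094 kW
Heat supplied = 5525.7 kJ/min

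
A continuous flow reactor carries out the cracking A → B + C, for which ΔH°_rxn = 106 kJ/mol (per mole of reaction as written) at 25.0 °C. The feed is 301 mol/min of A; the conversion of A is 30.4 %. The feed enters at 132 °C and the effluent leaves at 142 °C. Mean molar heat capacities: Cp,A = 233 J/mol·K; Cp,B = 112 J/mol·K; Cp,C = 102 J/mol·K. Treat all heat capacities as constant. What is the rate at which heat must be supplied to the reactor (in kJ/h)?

Extent of reaction ξ = 0.304 × 301 = 91.504 mol/min
Reaction term: ξ·ΔH°_rxn = 91.504 × 106 = 9699.4 kJ/min
Sensible, feed 132→25 °C: -7504.2 kJ/min
Outlet flows (mol/min): A 209.5, B 91.504, C 91.504
Sensible, products 25→142 °C: 8002.1 kJ/min
Q = ΔH = 10197 kJ/min = 169.96 kW
Heat supplied = 611840 kJ/h

Q_in = 612000 kJ/h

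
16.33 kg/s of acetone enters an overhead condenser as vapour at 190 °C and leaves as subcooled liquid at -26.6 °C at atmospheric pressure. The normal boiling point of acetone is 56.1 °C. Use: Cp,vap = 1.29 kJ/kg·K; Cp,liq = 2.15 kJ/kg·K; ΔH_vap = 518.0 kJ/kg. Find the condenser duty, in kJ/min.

vapour 190→56.1 °C: -172.73 kJ/kg
condensation at 56.1 °C: -518 kJ/kg
liquid 56.1→-26.6 °C: -177.81 kJ/kg
Δh = -172.73 + -518 + -177.81 = -868.54 kJ/kg
Q = ṁ·Δh = 16.33 kg/s × -868.54 kJ/kg = -14183 kJ/s
|Q| = 14183 kW = 850990 kJ/min

Q_c = 851000 kJ/min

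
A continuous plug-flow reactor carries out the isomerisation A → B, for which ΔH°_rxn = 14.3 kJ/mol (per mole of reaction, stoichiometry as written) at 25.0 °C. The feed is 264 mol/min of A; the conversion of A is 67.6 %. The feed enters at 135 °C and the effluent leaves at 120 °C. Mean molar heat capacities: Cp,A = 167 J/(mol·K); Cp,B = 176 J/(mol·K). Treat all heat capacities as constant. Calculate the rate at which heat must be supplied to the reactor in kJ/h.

Q_in = 123000 kJ/h

Extent of reaction ξ = 0.676 × 264 = 178.46 mol/min
Reaction term: ξ·ΔH°_rxn = 178.46 × 14.3 = 2552 kJ/min
Sensible, feed 135→25 °C: -4849.7 kJ/min
Outlet flows (mol/min): A 85.536, B 178.46
Sensible, products 25→120 °C: 4340.9 kJ/min
Q = ΔH = 2043.3 kJ/min = 34.055 kW
Heat supplied = 122600 kJ/h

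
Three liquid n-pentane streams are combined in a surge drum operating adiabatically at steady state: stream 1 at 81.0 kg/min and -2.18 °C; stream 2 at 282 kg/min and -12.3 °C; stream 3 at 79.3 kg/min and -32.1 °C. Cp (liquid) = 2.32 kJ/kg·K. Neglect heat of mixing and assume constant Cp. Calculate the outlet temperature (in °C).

Energy balance with Q = 0: Σ ṁᵢCp,ᵢ(T_out − Tᵢ) = 0
T_out = Σ ṁᵢCp,ᵢTᵢ / Σ ṁᵢCp,ᵢ
      = -14362 / 1026.1 = -13.997 °C

T_out = -14.0 °C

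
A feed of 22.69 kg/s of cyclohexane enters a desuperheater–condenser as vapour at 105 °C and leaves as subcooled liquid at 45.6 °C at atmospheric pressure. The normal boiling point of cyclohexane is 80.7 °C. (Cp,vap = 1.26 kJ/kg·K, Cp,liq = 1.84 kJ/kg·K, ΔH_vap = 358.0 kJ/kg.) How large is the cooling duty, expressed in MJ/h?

Q_c = 37000 MJ/h

vapour 105→80.7 °C: -30.618 kJ/kg
condensation at 80.7 °C: -358 kJ/kg
liquid 80.7→45.6 °C: -64.584 kJ/kg
Δh = -30.618 + -358 + -64.584 = -453.2 kJ/kg
Q = ṁ·Δh = 22.69 kg/s × -453.2 kJ/kg = -10283 kJ/s
|Q| = 10283 kW = 37019 MJ/h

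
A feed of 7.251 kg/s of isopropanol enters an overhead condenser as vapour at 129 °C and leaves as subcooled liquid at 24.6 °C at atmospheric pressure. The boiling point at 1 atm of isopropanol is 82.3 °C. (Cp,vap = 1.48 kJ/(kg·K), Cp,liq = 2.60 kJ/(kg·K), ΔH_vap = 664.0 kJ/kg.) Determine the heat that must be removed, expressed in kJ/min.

vapour 129→82.3 °C: -69.116 kJ/kg
condensation at 82.3 °C: -664 kJ/kg
liquid 82.3→24.6 °C: -150.02 kJ/kg
Δh = -69.116 + -664 + -150.02 = -883.14 kJ/kg
Q = ṁ·Δh = 7.251 kg/s × -883.14 kJ/kg = -6403.6 kJ/s
|Q| = 6403.6 kW = 384220 kJ/min

Q_c = 384000 kJ/min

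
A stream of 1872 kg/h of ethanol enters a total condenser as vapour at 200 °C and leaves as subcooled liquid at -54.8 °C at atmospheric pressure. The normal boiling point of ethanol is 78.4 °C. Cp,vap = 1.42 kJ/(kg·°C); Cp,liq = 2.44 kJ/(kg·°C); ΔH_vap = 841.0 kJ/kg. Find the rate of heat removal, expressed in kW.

Q_c = 696 kW

vapour 200→78.4 °C: -172.67 kJ/kg
condensation at 78.4 °C: -841 kJ/kg
liquid 78.4→-54.8 °C: -325.01 kJ/kg
Δh = -172.67 + -841 + -325.01 = -1338.7 kJ/kg
Q = ṁ·Δh = 1872 kg/h × -1338.7 kJ/kg = -2.506e+06 kJ/h
|Q| = 696.11 kW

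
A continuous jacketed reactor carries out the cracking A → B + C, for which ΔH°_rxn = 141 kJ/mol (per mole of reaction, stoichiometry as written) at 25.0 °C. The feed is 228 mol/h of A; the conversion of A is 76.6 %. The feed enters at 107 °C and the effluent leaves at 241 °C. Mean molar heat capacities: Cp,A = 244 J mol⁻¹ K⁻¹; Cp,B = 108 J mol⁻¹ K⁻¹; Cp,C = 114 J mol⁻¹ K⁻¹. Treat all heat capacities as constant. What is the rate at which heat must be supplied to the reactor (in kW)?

Q_in = 8.68 kW

Extent of reaction ξ = 0.766 × 228 = 174.65 mol/h
Reaction term: ξ·ΔH°_rxn = 174.65 × 141 = 24625 kJ/h
Sensible, feed 107→25 °C: -4561.8 kJ/h
Outlet flows (mol/h): A 53.352, B 174.65, C 174.65
Sensible, products 25→241 °C: 11187 kJ/h
Q = ΔH = 31250 kJ/h = 8.6806 kW
Heat supplied = 8.6806 kW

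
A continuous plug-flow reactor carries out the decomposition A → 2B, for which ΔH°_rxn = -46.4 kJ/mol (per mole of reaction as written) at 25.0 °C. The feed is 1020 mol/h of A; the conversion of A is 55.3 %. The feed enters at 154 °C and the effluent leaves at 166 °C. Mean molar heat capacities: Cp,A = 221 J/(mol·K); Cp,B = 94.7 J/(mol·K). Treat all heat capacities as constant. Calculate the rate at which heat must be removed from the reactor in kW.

Q_out = 7.22 kW

Extent of reaction ξ = 0.553 × 1020 = 564.06 mol/h
Reaction term: ξ·ΔH°_rxn = 564.06 × -46.4 = -26172 kJ/h
Sensible, feed 154→25 °C: -29079 kJ/h
Outlet flows (mol/h): A 455.94, B 1128.1
Sensible, products 25→166 °C: 29271 kJ/h
Q = ΔH = -25981 kJ/h = -7.2168 kW
Heat removed = 7.2168 kW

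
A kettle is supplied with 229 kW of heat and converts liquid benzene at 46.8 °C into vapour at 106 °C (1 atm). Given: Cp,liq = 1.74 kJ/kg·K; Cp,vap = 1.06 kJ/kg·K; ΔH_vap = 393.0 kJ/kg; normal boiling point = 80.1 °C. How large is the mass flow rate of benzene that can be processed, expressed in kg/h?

Δh = 1.74×(80.1−46.8) + 393.0 + 1.06×(106−80.1) = 478.4 kJ/kg
Q = 229 kW = 229 kJ/s = 824400 kJ/h
ṁ = Q/Δh = 824400 / 478.4 = 1723.3 kg/h

ṁ = 1720 kg/h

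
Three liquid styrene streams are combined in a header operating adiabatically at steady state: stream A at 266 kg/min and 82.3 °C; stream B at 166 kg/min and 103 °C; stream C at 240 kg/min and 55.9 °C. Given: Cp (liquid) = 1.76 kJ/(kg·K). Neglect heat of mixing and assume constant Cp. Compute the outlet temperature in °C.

Adiabatic, steady state ⇒ Σ ṁᵢCp,ᵢ(T_out − Tᵢ) = 0
Σ ṁᵢCp,ᵢTᵢ = 266×1.76×82.3 + 166×1.76×103 + 240×1.76×55.9 = 92234
Σ ṁᵢCp,ᵢ = 266×1.76 + 166×1.76 + 240×1.76 = 1182.7
T_out = 92234 / 1182.7 = 77.985 °C

T_out = 78.0 °C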